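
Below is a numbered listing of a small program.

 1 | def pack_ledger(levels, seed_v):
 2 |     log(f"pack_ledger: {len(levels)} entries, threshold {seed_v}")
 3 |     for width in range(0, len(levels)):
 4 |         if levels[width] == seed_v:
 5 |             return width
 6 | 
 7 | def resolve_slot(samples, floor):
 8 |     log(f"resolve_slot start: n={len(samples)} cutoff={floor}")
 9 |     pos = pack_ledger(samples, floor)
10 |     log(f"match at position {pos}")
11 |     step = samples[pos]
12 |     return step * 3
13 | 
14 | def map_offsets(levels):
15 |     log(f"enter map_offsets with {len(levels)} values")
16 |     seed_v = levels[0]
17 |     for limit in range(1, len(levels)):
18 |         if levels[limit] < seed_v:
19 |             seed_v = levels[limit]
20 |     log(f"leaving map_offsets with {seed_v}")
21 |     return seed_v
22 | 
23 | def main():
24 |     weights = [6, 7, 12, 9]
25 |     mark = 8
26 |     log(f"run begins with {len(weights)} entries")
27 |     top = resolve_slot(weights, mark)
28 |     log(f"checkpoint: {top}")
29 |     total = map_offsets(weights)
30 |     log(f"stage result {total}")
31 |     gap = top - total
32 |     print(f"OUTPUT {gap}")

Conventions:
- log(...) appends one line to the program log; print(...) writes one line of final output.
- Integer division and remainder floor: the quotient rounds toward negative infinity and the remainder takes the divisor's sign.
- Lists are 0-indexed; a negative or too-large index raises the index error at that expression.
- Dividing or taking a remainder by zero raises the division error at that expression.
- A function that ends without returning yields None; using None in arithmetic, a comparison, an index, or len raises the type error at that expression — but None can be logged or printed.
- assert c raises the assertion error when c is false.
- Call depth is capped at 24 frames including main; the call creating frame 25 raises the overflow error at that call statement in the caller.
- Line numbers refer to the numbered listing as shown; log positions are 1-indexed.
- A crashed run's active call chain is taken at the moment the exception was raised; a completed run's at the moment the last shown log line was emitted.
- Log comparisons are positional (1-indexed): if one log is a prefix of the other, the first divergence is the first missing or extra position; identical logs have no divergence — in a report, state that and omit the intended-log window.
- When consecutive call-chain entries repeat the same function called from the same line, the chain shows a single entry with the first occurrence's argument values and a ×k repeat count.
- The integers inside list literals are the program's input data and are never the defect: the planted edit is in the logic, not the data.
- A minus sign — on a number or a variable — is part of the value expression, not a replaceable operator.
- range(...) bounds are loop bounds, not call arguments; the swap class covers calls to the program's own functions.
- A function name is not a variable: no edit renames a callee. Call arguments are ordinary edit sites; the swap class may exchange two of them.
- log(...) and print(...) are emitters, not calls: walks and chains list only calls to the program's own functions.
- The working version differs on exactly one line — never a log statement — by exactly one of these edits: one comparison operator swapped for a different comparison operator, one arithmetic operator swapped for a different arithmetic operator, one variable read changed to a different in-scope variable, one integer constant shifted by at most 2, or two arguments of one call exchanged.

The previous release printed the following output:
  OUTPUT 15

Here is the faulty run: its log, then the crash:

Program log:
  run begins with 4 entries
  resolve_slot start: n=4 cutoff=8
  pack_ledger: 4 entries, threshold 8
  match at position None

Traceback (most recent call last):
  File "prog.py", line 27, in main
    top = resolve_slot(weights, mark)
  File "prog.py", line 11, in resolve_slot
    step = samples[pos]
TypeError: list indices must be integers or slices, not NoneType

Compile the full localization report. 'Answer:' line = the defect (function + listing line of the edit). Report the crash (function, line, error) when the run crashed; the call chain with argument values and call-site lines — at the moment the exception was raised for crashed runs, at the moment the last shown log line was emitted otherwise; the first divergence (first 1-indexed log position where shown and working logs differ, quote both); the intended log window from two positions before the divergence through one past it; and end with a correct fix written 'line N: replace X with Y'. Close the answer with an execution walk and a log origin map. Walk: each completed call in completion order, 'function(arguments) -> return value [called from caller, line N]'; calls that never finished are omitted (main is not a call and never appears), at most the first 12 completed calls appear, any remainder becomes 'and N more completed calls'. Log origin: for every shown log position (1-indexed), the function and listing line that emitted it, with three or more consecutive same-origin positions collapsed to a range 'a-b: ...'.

Answer: the defect is in main at line 25.
Core observation: The earliest visible damage is log position 2 — 'resolve_slot start: n=4 cutoff=8' rather than the intended 'resolve_slot start: n=4 cutoff=7'.
Crash: resolve_slot, line 11, TypeError.
Call chain: main -> resolve_slot([6, 7, 12, 9], 8) (called at line 27).
First divergence: position 2 — the shown line 'resolve_slot start: n=4 cutoff=8' should read 'resolve_slot start: n=4 cutoff=7'.
Intended log window:
  1: run begins with 4 entries
  2: resolve_slot start: n=4 cutoff=7
  3: pack_ledger: 4 entries, threshold 7
Execution walk:
  pack_ledger([6, 7, 12, 9], 8) -> None  [called from resolve_slot, line 9]
Log origins:
  1: emitted by main (line 26)
  2: emitted by resolve_slot (line 8)
  3: emitted by pack_ledger (line 2)
  4: emitted by resolve_slot (line 10)
A correct fix: line 25: replace `8` with `7`.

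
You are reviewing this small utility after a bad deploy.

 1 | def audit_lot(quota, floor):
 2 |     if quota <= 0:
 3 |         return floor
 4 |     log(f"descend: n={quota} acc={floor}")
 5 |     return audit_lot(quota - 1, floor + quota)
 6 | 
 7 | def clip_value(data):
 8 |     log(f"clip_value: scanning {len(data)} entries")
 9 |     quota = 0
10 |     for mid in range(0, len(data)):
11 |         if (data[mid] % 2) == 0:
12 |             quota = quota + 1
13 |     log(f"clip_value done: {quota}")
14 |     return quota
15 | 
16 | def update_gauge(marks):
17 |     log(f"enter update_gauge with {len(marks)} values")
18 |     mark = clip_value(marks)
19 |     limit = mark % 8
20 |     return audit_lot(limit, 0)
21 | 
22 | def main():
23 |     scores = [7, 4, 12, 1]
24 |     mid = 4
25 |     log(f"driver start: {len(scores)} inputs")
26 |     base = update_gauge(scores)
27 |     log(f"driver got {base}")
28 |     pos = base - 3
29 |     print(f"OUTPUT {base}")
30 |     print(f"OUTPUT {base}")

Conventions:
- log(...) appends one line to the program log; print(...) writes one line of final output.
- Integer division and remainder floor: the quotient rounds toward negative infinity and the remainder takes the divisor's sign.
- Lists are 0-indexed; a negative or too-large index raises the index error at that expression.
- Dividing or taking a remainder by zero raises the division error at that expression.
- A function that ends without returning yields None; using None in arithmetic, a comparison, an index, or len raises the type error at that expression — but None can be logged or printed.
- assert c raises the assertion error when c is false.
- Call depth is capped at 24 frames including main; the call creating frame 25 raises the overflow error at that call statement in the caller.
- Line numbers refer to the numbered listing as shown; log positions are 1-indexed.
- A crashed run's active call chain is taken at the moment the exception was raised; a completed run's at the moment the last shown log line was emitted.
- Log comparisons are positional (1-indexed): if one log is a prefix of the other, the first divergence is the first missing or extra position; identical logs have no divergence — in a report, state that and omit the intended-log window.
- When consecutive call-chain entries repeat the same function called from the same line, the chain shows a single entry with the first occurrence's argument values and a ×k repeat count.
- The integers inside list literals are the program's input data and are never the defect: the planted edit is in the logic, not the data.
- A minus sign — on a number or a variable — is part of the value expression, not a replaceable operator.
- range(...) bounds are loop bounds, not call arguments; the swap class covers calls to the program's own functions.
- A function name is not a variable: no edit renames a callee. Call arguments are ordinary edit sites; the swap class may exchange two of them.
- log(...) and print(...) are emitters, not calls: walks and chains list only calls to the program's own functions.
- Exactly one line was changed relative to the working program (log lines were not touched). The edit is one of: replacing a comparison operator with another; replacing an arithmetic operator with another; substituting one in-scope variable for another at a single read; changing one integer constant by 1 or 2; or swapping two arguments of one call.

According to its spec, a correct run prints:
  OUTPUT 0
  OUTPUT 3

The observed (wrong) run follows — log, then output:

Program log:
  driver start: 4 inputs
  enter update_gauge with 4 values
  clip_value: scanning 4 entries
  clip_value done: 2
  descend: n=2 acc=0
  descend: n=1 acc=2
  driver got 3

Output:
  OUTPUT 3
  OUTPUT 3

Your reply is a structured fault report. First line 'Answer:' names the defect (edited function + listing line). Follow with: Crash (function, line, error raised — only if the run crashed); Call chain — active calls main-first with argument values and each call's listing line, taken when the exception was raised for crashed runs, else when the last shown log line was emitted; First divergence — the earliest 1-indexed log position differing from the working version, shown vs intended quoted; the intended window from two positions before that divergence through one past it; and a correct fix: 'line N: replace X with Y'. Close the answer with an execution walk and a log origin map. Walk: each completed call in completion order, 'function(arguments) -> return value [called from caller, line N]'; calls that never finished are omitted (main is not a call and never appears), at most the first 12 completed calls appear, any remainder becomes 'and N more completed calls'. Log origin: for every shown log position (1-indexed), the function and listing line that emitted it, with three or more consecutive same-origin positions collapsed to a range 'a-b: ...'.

Answer: the defect is in main at line 29.
The tell: No log line changed; the fault shows up purely in the output.
Call chain: main.
First divergence: none — the logs agree in full.
Execution walk:
  clip_value([7, 4, 12, 1]) -> 2  [called from update_gauge, line 18]
  audit_lot(0, 3) -> 3  [called from audit_lot, line 5]
  audit_lot(1, 2) -> 3  [called from audit_lot, line 5]
  audit_lot(2, 0) -> 3  [called from update_gauge, line 20]
  update_gauge([7, 4, 12, 1]) -> 3  [called from main, line 26]
Log line origins:
  1: logged in main at line 25
  2: logged in update_gauge at line 17
  3: logged in clip_value at line 8
  4: logged in clip_value at line 13
  5: logged in audit_lot at line 4
  6: logged in audit_lot at line 4
  7: logged in main at line 27
A correct fix: line 29: replace `base` with `pos`.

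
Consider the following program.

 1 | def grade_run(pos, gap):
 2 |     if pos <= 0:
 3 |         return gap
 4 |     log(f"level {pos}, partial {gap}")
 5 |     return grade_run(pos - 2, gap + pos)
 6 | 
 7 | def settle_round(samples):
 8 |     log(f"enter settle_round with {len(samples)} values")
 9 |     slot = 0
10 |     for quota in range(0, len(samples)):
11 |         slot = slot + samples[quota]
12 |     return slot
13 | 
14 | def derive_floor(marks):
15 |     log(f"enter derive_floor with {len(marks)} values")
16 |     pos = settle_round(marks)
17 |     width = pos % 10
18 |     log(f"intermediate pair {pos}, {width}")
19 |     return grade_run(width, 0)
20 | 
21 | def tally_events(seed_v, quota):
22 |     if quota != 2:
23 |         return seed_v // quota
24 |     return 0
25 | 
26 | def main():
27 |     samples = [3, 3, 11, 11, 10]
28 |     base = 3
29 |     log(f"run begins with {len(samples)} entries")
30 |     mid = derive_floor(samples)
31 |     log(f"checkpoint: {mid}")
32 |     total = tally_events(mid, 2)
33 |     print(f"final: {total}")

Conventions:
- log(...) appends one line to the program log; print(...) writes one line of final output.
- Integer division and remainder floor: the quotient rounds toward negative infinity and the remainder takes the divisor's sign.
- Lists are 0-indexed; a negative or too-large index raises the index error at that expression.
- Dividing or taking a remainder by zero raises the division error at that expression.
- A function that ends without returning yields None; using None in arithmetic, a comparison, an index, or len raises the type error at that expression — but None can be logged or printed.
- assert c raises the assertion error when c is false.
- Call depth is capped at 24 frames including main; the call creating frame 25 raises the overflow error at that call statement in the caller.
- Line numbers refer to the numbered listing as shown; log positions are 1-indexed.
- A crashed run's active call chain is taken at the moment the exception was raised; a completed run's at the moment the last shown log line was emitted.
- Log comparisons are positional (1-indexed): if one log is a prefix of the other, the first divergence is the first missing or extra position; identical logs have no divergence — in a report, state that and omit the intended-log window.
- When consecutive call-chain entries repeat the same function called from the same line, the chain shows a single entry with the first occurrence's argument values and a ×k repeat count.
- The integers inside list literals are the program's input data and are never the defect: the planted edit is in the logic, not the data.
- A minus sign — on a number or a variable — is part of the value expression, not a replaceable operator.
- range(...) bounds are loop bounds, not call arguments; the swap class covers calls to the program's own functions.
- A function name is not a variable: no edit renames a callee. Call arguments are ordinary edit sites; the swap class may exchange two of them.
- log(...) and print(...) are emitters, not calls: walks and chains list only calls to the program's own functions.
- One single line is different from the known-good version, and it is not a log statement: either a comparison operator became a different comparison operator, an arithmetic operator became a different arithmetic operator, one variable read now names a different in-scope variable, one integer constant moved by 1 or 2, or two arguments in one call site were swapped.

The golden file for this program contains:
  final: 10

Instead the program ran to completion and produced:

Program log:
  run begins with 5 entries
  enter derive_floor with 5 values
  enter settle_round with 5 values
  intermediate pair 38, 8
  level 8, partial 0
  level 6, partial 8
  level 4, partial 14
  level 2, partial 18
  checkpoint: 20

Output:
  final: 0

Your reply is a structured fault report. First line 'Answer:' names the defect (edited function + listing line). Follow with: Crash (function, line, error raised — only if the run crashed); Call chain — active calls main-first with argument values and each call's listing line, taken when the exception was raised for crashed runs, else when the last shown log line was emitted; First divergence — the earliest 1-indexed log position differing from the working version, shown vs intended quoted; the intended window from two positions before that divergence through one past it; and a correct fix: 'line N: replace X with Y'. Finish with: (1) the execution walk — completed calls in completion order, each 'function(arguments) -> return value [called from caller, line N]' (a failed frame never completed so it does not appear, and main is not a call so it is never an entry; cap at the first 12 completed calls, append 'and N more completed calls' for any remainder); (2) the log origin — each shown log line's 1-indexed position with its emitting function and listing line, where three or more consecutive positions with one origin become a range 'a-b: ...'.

Answer: the defect is in tally_events at line 22.
Key observation: Log streams are identical — the defect surfaces only in the printed output.
Call chain: main.
First divergence: there is none — every log position agrees.
Execution walk:
  settle_round([3, 3, 11, 11, 10]) -> 38  [called from derive_floor, line 16]
  grade_run(0, 20) -> 20  [called from grade_run, line 5]
  grade_run(2, 18) -> 20  [called from grade_run, line 5]
  grade_run(4, 14) -> 20  [called from grade_run, line 5]
  grade_run(6, 8) -> 20  [called from grade_run, line 5]
  grade_run(8, 0) -> 20  [called from derive_floor, line 19]
  derive_floor([3, 3, 11, 11, 10]) -> 20  [called from main, line 30]
  tally_events(20, 2) -> 0  [called from main, line 32]
Log line origins:
  1: logged in main at line 29
  2: logged in derive_floor at line 15
  3: logged in settle_round at line 8
  4: logged in derive_floor at line 18
  5-8: logged in grade_run at line 4
  9: logged in main at line 31
A correct fix: line 22: replace `2` with `0`.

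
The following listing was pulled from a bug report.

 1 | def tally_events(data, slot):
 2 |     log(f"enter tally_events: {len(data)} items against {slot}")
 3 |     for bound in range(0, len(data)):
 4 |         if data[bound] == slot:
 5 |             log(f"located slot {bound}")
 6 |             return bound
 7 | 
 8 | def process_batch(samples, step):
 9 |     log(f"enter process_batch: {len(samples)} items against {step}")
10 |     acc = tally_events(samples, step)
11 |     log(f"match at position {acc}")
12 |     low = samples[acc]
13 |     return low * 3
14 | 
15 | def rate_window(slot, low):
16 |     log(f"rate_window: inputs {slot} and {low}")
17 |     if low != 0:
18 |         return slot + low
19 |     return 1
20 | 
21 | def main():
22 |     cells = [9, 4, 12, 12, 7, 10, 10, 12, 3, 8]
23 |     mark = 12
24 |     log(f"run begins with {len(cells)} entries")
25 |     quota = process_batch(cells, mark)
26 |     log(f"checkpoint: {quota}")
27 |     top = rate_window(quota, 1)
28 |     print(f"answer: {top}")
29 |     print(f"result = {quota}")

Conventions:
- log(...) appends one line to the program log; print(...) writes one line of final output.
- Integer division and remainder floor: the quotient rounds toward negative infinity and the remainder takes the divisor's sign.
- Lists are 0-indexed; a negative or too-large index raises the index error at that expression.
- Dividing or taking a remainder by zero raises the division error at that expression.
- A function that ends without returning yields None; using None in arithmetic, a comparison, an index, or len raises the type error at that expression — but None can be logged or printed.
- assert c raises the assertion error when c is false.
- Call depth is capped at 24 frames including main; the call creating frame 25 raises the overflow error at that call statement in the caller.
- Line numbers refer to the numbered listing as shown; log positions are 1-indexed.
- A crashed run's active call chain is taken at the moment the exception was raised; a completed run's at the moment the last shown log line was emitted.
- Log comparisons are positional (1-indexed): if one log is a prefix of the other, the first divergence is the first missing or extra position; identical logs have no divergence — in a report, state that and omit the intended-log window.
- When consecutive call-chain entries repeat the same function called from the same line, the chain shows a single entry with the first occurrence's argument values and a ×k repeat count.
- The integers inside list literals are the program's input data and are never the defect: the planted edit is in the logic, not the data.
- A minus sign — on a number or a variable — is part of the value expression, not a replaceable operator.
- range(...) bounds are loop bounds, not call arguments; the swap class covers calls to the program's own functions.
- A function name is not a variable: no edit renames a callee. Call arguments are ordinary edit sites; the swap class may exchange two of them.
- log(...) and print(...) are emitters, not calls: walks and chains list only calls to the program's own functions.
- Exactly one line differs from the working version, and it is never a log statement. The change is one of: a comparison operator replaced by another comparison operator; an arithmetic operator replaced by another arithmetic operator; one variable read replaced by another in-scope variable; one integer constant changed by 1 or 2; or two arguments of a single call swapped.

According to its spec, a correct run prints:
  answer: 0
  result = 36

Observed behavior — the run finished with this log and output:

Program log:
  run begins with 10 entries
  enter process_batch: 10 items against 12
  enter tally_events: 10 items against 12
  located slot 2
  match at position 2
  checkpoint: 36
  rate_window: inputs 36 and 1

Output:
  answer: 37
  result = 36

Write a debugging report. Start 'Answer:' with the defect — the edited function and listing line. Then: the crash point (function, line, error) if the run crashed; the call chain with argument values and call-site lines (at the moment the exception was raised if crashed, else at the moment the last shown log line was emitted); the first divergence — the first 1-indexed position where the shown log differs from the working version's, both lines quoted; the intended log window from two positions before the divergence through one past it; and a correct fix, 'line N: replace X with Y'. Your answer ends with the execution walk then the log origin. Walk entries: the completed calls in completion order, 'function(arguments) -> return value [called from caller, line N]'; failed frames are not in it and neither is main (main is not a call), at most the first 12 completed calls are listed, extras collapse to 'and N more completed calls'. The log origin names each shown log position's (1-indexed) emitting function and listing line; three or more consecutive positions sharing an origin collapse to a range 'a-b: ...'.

Answer: the defect is in rate_window at line 18.
Key observation: Nothing in the log betrays the bug — only the output does.
Call chain: main -> rate_window(36, 1) (called at line 27).
First divergence: there is none — every log position agrees.
Execution walk:
  tally_events([9, 4, 12, 12, 7, 10, 10, 12, 3, 8], 12) -> 2  [called from process_batch, line 10]
  process_batch([9, 4, 12, 12, 7, 10, 10, 12, 3, 8], 12) -> 36  [called from main, line 25]
  rate_window(36, 1) -> 37  [called from main, line 27]
Log origin:
  1: emitted by main (line 24)
  2: emitted by process_batch (line 9)
  3: emitted by tally_events (line 2)
  4: emitted by tally_events (line 5)
  5: emitted by process_batch (line 11)
  6: emitted by main (line 26)
  7: emitted by rate_window (line 16)
A correct fix: line 18: replace `+` with `%`.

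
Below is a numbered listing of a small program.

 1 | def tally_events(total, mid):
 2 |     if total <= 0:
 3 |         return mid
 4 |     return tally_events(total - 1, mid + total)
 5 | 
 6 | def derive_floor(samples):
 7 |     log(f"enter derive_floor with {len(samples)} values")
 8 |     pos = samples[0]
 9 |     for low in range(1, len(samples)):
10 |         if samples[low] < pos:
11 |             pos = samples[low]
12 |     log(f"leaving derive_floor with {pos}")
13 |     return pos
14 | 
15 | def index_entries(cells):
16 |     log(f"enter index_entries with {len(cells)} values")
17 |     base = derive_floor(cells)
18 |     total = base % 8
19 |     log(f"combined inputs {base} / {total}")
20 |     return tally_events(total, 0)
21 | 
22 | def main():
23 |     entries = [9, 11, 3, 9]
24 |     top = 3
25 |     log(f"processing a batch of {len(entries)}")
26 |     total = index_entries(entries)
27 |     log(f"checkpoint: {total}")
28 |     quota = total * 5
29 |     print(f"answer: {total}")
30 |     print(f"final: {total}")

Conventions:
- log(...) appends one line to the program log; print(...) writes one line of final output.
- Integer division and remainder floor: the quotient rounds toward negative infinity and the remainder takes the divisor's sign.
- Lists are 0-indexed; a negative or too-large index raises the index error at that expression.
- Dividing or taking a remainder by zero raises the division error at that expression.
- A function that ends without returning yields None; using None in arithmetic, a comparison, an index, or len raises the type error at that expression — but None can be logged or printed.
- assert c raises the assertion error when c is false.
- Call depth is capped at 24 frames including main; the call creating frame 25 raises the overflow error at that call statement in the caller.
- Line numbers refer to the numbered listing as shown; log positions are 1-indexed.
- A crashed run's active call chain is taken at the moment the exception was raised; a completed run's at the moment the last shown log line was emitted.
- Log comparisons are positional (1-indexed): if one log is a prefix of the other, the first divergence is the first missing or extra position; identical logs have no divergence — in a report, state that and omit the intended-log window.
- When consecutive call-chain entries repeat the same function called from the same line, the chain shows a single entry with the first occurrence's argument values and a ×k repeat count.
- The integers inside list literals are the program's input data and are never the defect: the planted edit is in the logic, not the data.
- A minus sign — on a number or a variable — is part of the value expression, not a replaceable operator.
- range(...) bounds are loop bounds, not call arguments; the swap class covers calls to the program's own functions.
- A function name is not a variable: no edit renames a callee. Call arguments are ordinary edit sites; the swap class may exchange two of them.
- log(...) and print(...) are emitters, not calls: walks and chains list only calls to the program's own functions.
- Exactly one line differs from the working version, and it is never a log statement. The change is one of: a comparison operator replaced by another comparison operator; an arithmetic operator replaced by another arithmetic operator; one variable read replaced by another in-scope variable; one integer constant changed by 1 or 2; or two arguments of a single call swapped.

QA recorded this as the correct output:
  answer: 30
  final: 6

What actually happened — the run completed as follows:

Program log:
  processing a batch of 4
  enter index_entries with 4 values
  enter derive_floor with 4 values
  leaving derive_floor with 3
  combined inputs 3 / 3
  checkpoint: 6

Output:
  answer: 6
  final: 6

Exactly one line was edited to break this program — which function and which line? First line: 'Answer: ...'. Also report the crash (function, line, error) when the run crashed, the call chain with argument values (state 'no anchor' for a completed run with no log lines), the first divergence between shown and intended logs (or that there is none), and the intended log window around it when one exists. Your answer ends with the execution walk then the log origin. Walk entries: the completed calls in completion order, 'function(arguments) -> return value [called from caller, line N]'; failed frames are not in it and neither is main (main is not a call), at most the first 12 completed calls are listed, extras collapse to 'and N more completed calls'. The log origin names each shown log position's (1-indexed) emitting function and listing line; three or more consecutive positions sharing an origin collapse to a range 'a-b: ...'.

Answer: the defect is in main at line 29.
Key observation: The logs agree in full; only the final output differs.
Call chain: main.
First divergence: none; the two logs match at every position.
Execution walk:
  derive_floor([9, 11, 3, 9]) -> 3  [called from index_entries, line 17]
  tally_events(0, 6) -> 6  [called from tally_events, line 4]
  tally_events(1, 5) -> 6  [called from tally_events, line 4]
  tally_events(2, 3) -> 6  [called from tally_events, line 4]
  tally_events(3, 0) -> 6  [called from index_entries, line 20]
  index_entries([9, 11, 3, 9]) -> 6  [called from main, line 26]
Origin of each log line:
  1: emitted by main (line 25)
  2: emitted by index_entries (line 16)
  3: emitted by derive_floor (line 7)
  4: emitted by derive_floor (line 12)
  5: emitted by index_entries (line 19)
  6: emitted by main (line 27)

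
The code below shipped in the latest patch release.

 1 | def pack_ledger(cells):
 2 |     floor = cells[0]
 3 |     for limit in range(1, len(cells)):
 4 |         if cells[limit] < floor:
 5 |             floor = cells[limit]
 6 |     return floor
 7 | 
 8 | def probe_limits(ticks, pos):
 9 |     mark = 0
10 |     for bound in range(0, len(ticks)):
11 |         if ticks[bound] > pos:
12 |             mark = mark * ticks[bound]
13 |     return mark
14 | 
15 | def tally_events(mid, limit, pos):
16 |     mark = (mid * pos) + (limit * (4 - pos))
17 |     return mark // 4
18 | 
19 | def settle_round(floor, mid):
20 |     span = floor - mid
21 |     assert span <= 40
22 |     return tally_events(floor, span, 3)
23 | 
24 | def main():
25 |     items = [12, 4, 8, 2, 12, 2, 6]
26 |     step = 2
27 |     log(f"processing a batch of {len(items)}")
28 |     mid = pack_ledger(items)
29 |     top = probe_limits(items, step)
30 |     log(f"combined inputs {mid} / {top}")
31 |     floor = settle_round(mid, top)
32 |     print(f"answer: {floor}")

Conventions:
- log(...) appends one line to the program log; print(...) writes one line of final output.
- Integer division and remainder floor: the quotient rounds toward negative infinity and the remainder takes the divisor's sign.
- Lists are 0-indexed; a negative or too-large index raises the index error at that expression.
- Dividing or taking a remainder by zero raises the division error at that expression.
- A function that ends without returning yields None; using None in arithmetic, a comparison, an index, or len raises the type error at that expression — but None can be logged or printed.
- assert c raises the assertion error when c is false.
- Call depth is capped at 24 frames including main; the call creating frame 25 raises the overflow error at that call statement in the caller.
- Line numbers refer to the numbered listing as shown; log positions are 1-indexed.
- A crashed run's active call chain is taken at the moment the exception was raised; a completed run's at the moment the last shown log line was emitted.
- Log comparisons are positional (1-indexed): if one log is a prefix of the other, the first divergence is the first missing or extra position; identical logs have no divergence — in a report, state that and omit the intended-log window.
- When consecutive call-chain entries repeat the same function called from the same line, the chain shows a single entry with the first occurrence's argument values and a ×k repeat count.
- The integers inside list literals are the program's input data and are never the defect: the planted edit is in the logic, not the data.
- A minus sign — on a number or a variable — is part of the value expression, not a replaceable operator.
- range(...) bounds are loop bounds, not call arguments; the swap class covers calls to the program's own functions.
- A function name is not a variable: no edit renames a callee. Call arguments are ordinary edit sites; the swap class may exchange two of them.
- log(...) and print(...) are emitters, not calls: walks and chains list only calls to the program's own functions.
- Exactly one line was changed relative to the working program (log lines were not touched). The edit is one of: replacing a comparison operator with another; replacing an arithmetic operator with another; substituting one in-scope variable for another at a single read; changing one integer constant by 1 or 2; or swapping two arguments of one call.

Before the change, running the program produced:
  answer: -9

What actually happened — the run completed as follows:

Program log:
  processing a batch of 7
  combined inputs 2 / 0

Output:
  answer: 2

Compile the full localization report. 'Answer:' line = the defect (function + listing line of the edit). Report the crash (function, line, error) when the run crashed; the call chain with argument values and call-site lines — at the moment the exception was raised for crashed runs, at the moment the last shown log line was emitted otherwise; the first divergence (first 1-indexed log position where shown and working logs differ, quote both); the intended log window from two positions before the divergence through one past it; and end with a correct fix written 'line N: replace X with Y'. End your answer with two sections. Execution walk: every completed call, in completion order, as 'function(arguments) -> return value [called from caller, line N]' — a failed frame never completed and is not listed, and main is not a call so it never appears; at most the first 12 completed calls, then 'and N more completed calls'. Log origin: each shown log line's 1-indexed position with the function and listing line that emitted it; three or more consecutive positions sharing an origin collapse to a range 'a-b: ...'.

Answer: the defect is in probe_limits at line 12.
The tell: The earliest visible damage is log position 2 — 'combined inputs 2 / 0' rather than the intended 'combined inputs 2 / 42'.
Call chain: main.
First divergence: position 2 — the shown line 'combined inputs 2 / 0' should read 'combined inputs 2 / 42'.
Intended log window:
  1: processing a batch of 7
  2: combined inputs 2 / 42
Execution walk:
  pack_ledger([12, 4, 8, 2, 12, 2, 6]) -> 2  [called from main, line 28]
  probe_limits([12, 4, 8, 2, 12, 2, 6], 2) -> 0  [called from main, line 29]
  tally_events(2, 2, 3) -> 2  [called from settle_round, line 22]
  settle_round(2, 0) -> 2  [called from main, line 31]
Log origin:
  1 — main, line 27
  2 — main, line 30
A correct fix: line 12: replace `*` with `+`.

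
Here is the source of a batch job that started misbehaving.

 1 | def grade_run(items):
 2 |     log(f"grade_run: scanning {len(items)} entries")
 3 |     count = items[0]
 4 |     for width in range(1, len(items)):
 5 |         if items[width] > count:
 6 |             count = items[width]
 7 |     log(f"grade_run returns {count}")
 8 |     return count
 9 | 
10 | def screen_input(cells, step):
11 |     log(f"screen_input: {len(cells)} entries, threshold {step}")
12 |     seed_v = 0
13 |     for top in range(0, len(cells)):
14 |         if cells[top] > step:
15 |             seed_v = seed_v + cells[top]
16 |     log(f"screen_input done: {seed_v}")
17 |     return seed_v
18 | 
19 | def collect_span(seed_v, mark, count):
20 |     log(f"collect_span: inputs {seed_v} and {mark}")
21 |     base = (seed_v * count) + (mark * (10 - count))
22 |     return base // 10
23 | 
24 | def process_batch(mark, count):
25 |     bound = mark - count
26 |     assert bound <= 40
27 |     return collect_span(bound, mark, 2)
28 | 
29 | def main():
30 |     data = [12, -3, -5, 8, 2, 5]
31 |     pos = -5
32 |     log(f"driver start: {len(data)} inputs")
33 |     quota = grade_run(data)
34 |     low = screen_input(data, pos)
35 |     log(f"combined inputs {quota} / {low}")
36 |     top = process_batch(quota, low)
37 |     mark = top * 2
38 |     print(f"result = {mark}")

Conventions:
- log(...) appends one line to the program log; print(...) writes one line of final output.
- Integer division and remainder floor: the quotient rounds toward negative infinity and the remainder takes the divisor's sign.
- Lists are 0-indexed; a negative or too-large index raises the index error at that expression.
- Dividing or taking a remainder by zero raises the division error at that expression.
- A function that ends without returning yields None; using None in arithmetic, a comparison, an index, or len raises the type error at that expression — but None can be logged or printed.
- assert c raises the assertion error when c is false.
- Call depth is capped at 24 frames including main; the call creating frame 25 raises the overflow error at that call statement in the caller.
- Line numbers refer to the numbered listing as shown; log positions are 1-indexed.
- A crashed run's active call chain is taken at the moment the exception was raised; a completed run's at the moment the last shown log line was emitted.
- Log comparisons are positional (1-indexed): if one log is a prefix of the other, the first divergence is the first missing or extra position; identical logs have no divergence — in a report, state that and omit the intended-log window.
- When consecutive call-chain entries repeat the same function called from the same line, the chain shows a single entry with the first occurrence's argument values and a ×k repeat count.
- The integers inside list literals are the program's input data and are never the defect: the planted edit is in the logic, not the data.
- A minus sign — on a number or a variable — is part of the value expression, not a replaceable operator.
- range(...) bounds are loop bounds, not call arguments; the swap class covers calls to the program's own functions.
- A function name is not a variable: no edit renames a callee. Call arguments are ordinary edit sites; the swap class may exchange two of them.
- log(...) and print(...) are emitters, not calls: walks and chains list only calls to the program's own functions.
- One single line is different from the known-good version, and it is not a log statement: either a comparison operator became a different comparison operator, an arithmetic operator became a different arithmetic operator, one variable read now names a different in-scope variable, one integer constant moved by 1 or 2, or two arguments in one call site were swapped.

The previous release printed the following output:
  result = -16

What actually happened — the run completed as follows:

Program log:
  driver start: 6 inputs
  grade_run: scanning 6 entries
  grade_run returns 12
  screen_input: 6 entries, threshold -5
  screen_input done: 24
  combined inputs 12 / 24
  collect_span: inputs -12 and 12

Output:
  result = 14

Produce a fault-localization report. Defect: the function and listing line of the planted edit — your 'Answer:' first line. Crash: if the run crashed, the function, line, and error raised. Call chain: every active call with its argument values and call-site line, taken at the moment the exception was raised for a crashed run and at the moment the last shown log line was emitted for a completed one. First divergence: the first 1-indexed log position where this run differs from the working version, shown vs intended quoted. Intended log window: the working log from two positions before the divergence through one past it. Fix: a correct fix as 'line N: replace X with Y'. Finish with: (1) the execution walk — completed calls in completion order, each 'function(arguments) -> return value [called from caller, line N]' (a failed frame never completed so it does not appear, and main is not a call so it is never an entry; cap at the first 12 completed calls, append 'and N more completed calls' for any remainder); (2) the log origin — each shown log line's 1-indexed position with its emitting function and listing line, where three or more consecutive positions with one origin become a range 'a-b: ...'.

Answer: the defect is in process_batch at line 27.
Key fact: Everything matches until log position 7, which reads 'collect_span: inputs -12 and 12' in place of 'collect_span: inputs 12 and -12'.
Call chain: main -> process_batch(12, 24) (called at line 36) -> collect_span(-12, 12, 2) (called at line 27).
First divergence: position 7; shown 'collect_span: inputs -12 and 12' vs intended 'collect_span: inputs 12 and -12'.
Intended log window:
  5: screen_input done: 24
  6: combined inputs 12 / 24
  7: collect_span: inputs 12 and -12
Execution walk:
  grade_run([12, -3, -5, 8, 2, 5]) -> 12  [called from main, line 33]
  screen_input([12, -3, -5, 8, 2, 5], -5) -> 24  [called from main, line 34]
  collect_span(-12, 12, 2) -> 7  [called from process_batch, line 27]
  process_batch(12, 24) -> 7  [called from main, line 36]
Log origin:
  1 — main, line 32
  2 — grade_run, line 2
  3 — grade_run, line 7
  4 — screen_input, line 11
  5 — screen_input, line 16
  6 — main, line 35
  7 — collect_span, line 20
A correct fix: line 27: replace `collect_span(bound, mark, 2)` with `collect_span(mark, bound, 2)`.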